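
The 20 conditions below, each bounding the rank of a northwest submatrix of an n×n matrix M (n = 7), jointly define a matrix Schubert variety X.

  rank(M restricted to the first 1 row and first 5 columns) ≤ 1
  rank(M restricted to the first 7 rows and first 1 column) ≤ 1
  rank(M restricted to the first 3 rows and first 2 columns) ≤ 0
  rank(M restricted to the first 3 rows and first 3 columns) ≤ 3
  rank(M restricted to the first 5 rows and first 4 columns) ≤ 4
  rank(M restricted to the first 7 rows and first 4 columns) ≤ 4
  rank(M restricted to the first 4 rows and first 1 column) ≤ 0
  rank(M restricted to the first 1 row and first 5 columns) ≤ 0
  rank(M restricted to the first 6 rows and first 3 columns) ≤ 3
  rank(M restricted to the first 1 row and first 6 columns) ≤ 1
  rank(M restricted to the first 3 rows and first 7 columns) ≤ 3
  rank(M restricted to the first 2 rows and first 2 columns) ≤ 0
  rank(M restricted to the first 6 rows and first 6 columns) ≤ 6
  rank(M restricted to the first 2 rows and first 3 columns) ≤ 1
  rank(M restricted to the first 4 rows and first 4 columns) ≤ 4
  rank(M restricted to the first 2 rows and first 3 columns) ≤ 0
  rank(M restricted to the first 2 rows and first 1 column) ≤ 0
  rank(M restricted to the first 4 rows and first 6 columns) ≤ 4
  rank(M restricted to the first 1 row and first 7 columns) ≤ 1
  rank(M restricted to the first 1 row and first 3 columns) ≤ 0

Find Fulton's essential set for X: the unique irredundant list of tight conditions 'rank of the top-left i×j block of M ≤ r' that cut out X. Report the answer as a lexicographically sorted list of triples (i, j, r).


Reconstructing r_w from the 20 given conditions:

  R[1]: 0  0  0  0  0  1  1
  R[2]: 0  0  0  1  1  2  2
  R[3]: 0  0  1  2  2  3  3
  R[4]: 0  1  2  3  3  4  4
  R[5]: 1  2  3  4  4  5  5
  R[6]: 1  2  3  4  5  6  6
  R[7]: 1  2  3  4  5  6  7

second differences of R give the permutation w = (6, 4, 3, 2, 1, 5, 7).

ℓ(w)=11; the 4 essential cells (i,j,r):

[(1, 5, 0), (2, 3, 0), (3, 2, 0), (4, 1, 0)]


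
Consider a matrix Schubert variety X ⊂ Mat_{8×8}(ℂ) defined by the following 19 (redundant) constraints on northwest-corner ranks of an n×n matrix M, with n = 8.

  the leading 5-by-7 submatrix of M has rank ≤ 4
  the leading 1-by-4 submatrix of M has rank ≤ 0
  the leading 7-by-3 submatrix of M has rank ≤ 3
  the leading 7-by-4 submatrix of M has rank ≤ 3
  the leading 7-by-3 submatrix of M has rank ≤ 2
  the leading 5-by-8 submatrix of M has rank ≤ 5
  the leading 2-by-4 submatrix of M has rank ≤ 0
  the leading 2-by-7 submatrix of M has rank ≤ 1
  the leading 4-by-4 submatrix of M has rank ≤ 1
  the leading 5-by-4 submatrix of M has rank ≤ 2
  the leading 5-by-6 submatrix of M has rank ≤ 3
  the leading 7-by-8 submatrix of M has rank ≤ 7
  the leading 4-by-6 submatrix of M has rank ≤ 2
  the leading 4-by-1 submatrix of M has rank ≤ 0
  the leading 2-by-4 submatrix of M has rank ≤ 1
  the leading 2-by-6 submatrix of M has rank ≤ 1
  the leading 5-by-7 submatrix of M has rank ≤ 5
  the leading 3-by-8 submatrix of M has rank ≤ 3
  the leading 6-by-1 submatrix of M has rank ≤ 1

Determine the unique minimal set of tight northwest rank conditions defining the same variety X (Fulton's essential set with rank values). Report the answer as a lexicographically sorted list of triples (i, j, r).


Reconstructing r_w from the 19 given conditions:

  R[1]: 0 | 0 | 0 | 0 | 1 | 1 | 1 | 1
  R[2]: 0 | 0 | 0 | 0 | 1 | 1 | 1 | 2
  R[3]: 0 | 1 | 1 | 1 | 2 | 2 | 2 | 3
  R[4]: 0 | 1 | 1 | 1 | 2 | 2 | 3 | 4
  R[5]: 1 | 2 | 2 | 2 | 3 | 3 | 4 | 5
  R[6]: 1 | 2 | 2 | 3 | 4 | 4 | 5 | 6
  R[7]: 1 | 2 | 2 | 3 | 4 | 5 | 6 | 7
  R[8]: 1 | 2 | 3 | 4 | 5 | 6 | 7 | 8

the unique w with this rank table is (5, 8, 2, 7, 1, 4, 6, 3).

6 SE-corners of the 17-cell Rothe diagram give Ess(w):

[(2, 4, 0), (2, 7, 1), (4, 1, 0), (4, 4, 1), (4, 6, 2), (7, 3, 2)]


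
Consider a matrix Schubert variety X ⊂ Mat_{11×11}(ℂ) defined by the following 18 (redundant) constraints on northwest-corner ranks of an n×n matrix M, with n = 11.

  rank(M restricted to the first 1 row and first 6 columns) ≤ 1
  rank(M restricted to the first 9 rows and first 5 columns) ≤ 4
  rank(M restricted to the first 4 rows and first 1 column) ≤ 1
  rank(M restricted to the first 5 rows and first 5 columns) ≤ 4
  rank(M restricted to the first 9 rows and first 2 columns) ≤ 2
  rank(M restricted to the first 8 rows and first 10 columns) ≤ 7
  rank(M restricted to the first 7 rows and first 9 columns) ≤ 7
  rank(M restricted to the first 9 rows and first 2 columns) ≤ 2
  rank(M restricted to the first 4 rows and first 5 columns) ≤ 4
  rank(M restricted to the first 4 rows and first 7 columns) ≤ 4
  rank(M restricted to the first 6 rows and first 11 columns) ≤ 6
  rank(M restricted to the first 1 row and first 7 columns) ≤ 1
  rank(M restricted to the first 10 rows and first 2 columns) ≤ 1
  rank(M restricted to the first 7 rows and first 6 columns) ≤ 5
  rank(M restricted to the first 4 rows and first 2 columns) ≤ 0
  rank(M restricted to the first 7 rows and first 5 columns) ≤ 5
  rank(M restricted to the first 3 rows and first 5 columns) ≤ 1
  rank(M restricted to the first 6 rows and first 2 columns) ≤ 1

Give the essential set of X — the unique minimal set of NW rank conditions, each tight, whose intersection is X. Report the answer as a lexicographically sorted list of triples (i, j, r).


Reconstructing r_w from the 18 given conditions:

  row 1: 0  0  1  1  1  1  1  1  1  1  1
  row 2: 0  0  1  1  1  2  2  2  2  2  2
  row 3: 0  0  1  1  1  2  3  3  3  3  3
  row 4: 0  0  1  2  2  3  4  4  4  4  4
  row 5: 1  1  2  3  3  4  5  5  5  5  5
  row 6: 1  1  2  3  4  5  6  6  6  6  6
  row 7: 1  1  2  3  4  5  6  7  7  7  7
  row 8: 1  1  2  3  4  5  6  7  7  7  8
  row 9: 1  1  2  3  4  5  6  7  8  8  9
  row 10: 1  1  2  3  4  5  6  7  8  9  10
  row 11: 1  2  3  4  5  6  7  8  9  10  11

second differences of R give the permutation w = (3, 6, 7, 4, 1, 5, 8, 11, 9, 10, 2).

4 SE-corners of the 19-cell Rothe diagram give Ess(w):

[(3, 5, 1), (4, 2, 0), (8, 10, 7), (10, 2, 1)]


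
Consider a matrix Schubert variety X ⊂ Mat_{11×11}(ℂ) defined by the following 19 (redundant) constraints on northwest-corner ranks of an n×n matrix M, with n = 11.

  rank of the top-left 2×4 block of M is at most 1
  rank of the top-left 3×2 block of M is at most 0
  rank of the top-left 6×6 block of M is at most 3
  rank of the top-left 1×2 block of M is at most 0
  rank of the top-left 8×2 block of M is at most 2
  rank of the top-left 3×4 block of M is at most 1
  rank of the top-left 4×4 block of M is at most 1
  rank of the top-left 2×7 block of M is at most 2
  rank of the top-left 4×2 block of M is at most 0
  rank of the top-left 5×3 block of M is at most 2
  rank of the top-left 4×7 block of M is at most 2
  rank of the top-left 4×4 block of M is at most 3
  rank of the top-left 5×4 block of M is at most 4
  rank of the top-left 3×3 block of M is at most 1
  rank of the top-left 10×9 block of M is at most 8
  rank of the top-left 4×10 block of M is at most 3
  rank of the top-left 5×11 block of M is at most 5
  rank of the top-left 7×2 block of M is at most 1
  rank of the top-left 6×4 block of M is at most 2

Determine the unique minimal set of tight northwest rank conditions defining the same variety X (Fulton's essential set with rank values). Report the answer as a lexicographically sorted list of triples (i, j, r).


Reconstructing r_w from the 19 given conditions:

  i=1: 0, 0, 1, 1, 1, 1, 1, 1, 1, 1, 1
  i=2: 0, 0, 1, 1, 2, 2, 2, 2, 2, 2, 2
  i=3: 0, 0, 1, 1, 2, 2, 2, 3, 3, 3, 3
  i=4: 0, 0, 1, 1, 2, 2, 2, 3, 3, 3, 4
  i=5: 1, 1, 2, 2, 3, 3, 3, 4, 4, 4, 5
  i=6: 1, 1, 2, 2, 3, 3, 4, 5, 5, 5, 6
  i=7: 1, 1, 2, 3, 4, 4, 5, 6, 6, 6, 7
  i=8: 1, 2, 3, 4, 5, 5, 6, 7, 7, 7, 8
  i=9: 1, 2, 3, 4, 5, 6, 7, 8, 8, 8, 9
  i=10: 1, 2, 3, 4, 5, 6, 7, 8, 8, 9, 10
  i=11: 1, 2, 3, 4, 5, 6, 7, 8, 9, 10, 11

second differences of R give the permutation w = (3, 5, 8, 11, 1, 7, 4, 2, 6, 10, 9).

Rothe diagram D(w) (22 cells), 8 SE-corners (essential conditions):

[(4, 2, 0), (4, 4, 1), (4, 7, 2), (4, 10, 3), (6, 4, 2), (6, 6, 3), (7, 2, 1), (10, 9, 8)]


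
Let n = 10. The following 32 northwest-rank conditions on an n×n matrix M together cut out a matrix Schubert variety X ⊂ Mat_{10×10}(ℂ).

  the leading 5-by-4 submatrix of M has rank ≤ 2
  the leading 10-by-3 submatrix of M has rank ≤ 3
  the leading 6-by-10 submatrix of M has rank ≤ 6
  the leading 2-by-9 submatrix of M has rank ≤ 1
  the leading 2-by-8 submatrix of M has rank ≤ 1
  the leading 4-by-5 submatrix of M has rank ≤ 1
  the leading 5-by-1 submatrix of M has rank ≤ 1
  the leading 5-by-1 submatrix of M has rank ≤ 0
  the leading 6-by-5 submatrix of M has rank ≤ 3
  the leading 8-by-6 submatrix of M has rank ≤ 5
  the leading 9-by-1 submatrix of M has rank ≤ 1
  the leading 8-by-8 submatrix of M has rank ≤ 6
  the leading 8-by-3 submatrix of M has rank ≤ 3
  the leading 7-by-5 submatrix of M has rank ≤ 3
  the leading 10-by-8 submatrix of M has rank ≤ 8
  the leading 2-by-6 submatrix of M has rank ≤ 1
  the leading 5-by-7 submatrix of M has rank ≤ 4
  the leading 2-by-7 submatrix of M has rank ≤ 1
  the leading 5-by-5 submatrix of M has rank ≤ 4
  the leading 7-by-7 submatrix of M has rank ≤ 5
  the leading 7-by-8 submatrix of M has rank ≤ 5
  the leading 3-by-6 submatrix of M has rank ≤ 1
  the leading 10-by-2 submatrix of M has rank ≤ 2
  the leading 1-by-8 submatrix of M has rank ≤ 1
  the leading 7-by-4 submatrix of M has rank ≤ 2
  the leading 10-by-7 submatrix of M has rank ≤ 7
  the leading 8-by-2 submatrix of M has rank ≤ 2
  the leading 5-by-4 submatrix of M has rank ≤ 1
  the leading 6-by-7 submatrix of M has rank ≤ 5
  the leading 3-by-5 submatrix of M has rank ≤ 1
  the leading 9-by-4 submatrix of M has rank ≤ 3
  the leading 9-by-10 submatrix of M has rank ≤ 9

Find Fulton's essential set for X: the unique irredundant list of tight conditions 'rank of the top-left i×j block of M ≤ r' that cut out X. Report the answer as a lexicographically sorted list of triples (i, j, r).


Computing R[i][j] = min implied NW-rank bound (n=10, 32 conditions):

  0  1  1  1  1  1  1  1  1  1
  0  1  1  1  1  1  1  1  1  2
  0  1  1  1  1  1  2  2  2  3
  0  1  1  1  1  2  3  3  3  4
  0  1  1  1  2  3  4  4  4  5
  1  2  2  2  3  4  5  5  5  6
  1  2  2  2  3  4  5  5  6  7
  1  2  3  3  4  5  6  6  7  8
  1  2  3  3  4  5  6  7  8  9
  1  2  3  4  5  6  7  8  9  10

reading off 1-entries of Δ²R: w = (2, 10, 7, 6, 5, 1, 9, 3, 8, 4).

|D(w)|=25, |Ess(w)|=8:

[(2, 9, 1), (3, 6, 1), (4, 5, 1), (5, 1, 0), (5, 4, 1), (7, 4, 2), (7, 8, 5), (9, 4, 3)]


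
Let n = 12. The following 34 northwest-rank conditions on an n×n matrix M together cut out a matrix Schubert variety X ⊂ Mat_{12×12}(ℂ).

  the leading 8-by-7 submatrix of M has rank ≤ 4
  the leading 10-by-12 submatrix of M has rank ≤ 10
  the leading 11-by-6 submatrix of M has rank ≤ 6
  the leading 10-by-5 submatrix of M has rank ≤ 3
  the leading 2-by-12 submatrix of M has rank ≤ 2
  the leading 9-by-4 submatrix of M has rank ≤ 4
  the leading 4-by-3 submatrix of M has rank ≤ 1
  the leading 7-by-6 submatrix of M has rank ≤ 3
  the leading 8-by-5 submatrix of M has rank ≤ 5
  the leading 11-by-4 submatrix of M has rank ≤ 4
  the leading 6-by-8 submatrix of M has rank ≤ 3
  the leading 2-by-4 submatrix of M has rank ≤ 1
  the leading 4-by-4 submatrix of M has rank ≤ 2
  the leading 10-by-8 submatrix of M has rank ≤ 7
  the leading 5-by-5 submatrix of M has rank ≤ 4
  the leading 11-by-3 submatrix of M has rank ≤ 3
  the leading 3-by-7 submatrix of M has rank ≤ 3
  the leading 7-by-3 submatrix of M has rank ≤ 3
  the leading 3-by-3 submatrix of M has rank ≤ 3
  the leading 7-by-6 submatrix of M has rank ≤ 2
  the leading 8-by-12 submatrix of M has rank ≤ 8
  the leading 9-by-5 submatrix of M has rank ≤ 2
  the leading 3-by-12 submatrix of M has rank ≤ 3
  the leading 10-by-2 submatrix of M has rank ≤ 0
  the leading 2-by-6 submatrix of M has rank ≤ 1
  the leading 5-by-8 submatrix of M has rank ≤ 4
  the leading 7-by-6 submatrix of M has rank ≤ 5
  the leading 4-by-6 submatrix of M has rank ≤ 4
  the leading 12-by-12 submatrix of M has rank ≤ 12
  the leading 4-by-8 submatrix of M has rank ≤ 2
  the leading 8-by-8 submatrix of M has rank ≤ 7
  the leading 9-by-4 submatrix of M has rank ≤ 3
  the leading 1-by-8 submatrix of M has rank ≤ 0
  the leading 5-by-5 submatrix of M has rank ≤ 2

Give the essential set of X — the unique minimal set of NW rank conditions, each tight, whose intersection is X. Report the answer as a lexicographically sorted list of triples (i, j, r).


Computing R[i][j] = min implied NW-rank bound (n=12, 34 conditions):

  row 1: 0  0  0  0  0  0  0  0  1  1  1  1
  row 2: 0  0  1  1  1  1  1  1  2  2  2  2
  row 3: 0  0  1  2  2  2  2  2  3  3  3  3
  row 4: 0  0  1  2  2  2  2  2  3  4  4  4
  row 5: 0  0  1  2  2  2  3  3  4  5  5  5
  row 6: 0  0  1  2  2  2  3  3  4  5  6  6
  row 7: 0  0  1  2  2  2  3  4  5  6  7  7
  row 8: 0  0  1  2  2  3  4  5  6  7  8  8
  row 9: 0  0  1  2  2  3  4  5  6  7  8  9
  row 10: 0  0  1  2  3  4  5  6  7  8  9  10
  row 11: 1  1  2  3  4  5  6  7  8  9  10  11
  row 12: 1  2  3  4  5  6  7  8  9  10  11  12

so w = (9, 3, 4, 10, 7, 11, 8, 6, 12, 5, 1, 2).

D(w) has 39 cells with 6 SE-corners; essential set:

[(1, 8, 0), (4, 8, 2), (6, 8, 3), (7, 6, 2), (9, 5, 2), (10, 2, 0)]


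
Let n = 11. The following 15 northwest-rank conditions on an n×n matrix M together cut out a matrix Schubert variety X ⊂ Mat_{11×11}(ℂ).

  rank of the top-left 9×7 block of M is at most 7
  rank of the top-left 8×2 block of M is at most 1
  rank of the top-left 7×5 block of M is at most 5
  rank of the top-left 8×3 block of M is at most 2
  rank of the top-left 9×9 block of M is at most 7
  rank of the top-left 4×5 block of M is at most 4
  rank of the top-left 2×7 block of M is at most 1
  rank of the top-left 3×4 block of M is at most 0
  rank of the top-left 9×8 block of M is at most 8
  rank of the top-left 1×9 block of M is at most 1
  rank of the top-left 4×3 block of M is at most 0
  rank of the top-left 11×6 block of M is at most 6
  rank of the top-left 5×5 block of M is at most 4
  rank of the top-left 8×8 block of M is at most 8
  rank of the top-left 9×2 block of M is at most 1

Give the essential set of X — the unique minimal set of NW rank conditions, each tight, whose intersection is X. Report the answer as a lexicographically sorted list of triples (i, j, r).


Recovering R(i,j) via the rank-extension bound from the 15 conditions:

  row 1: 0, 0, 0, 0, 1, 1, 1, 1, 1, 1, 1
  row 2: 0, 0, 0, 0, 1, 1, 1, 2, 2, 2, 2
  row 3: 0, 0, 0, 0, 1, 2, 2, 3, 3, 3, 3
  row 4: 0, 0, 0, 1, 2, 3, 3, 4, 4, 4, 4
  row 5: 1, 1, 1, 2, 3, 4, 4, 5, 5, 5, 5
  row 6: 1, 1, 2, 3, 4, 5, 5, 6, 6, 6, 6
  row 7: 1, 1, 2, 3, 4, 5, 6, 7, 7, 7, 7
  row 8: 1, 1, 2, 3, 4, 5, 6, 7, 7, 8, 8
  row 9: 1, 1, 2, 3, 4, 5, 6, 7, 7, 8, 9
  row 10: 1, 2, 3, 4, 5, 6, 7, 8, 8, 9, 10
  row 11: 1, 2, 3, 4, 5, 6, 7, 8, 9, 10, 11

hence w(1..11) = (5, 8, 6, 4, 1, 3, 7, 10, 11, 2, 9).

Rothe diagram D(w) (23 cells), 5 SE-corners (essential conditions):

[(2, 7, 1), (3, 4, 0), (4, 3, 0), (9, 2, 1), (9, 9, 7)]


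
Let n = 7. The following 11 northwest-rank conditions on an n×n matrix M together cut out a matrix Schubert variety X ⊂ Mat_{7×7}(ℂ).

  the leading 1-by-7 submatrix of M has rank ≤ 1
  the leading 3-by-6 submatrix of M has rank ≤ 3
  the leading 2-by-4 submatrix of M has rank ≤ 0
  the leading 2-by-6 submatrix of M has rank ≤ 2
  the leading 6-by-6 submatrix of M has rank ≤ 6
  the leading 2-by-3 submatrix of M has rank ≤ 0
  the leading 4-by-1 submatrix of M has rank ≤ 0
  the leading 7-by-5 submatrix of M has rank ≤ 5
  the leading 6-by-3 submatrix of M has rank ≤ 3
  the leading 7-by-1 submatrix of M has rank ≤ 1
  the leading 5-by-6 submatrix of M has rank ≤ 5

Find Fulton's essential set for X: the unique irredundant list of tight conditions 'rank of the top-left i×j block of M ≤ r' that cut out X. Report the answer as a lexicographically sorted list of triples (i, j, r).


Recovering R(i,j) via the rank-extension bound from the 11 conditions:

  row 1: 0 | 0 | 0 | 0 | 1 | 1 | 1
  row 2: 0 | 0 | 0 | 0 | 1 | 2 | 2
  row 3: 0 | 1 | 1 | 1 | 2 | 3 | 3
  row 4: 0 | 1 | 2 | 2 | 3 | 4 | 4
  row 5: 1 | 2 | 3 | 3 | 4 | 5 | 5
  row 6: 1 | 2 | 3 | 4 | 5 | 6 | 6
  row 7: 1 | 2 | 3 | 4 | 5 | 6 | 7

giving w = (5, 6, 2, 3, 1, 4, 7) via Δ²R.

Rothe diagram D(w) (10 cells), 2 SE-corners (essential conditions):

[(2, 4, 0), (4, 1, 0)]


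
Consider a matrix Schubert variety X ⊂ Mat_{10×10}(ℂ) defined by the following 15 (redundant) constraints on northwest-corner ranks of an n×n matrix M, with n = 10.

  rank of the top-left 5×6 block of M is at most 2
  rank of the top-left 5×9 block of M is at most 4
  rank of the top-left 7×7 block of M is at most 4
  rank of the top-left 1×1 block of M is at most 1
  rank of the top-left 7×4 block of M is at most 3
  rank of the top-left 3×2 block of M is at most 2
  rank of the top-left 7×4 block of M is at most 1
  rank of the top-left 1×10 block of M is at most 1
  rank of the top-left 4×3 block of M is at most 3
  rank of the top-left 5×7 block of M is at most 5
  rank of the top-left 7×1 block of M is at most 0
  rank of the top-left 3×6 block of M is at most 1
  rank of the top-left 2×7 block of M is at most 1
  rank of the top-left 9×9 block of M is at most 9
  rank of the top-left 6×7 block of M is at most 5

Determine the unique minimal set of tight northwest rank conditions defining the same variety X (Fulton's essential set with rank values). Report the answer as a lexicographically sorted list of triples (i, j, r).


Rank table r_w(10×10) implied by the 15 constraints:

  row 1: 0 1 1 1 1 1 1 1 1 1
  row 2: 0 1 1 1 1 1 1 2 2 2
  row 3: 0 1 1 1 1 1 2 3 3 3
  row 4: 0 1 1 1 2 2 3 4 4 4
  row 5: 0 1 1 1 2 2 3 4 4 5
  row 6: 0 1 1 1 2 3 4 5 5 6
  row 7: 0 1 1 1 2 3 4 5 6 7
  row 8: 1 2 2 2 3 4 5 6 7 8
  row 9: 1 2 3 3 4 5 6 7 8 9
  row 10: 1 2 3 4 5 6 7 8 9 10

hence w(1..10) = (2, 8, 7, 5, 10, 6, 9, 1, 3, 4).

ℓ(w)=26; the 6 essential cells (i,j,r):

[(2, 7, 1), (3, 6, 1), (5, 6, 2), (5, 9, 4), (7, 1, 0), (7, 4, 1)]


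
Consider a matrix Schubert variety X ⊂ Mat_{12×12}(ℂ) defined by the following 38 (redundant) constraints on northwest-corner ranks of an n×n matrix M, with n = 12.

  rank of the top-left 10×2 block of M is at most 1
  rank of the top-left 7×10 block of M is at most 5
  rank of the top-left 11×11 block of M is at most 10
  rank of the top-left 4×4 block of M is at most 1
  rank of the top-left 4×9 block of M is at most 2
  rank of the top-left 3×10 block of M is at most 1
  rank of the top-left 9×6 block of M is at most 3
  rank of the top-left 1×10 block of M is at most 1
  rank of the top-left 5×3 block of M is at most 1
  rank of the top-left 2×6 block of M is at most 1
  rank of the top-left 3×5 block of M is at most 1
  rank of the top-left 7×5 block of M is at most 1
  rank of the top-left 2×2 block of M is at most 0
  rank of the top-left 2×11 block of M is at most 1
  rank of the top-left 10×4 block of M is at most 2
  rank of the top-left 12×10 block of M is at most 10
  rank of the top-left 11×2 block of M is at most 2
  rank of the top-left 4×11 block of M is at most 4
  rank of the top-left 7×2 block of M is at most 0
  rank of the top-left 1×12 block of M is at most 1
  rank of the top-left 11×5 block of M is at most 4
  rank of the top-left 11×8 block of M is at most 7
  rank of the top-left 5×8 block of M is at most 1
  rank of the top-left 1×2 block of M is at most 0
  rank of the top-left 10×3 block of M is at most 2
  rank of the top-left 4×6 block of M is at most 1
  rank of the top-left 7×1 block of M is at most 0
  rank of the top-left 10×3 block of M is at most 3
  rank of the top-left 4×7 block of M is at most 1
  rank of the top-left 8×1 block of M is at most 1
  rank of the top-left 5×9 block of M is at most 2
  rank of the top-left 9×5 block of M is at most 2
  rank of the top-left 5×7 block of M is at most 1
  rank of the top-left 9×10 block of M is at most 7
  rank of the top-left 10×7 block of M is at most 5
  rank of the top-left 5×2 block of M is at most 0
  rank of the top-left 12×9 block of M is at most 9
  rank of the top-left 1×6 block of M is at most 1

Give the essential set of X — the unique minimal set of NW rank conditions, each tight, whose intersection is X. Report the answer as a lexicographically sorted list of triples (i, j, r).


Reconstructing r_w from the 38 given conditions:

  i=1: 0, 0, 1, 1, 1, 1, 1, 1, 1, 1, 1, 1
  i=2: 0, 0, 1, 1, 1, 1, 1, 1, 1, 1, 1, 2
  i=3: 0, 0, 1, 1, 1, 1, 1, 1, 1, 1, 2, 3
  i=4: 0, 0, 1, 1, 1, 1, 1, 1, 2, 2, 3, 4
  i=5: 0, 0, 1, 1, 1, 1, 1, 1, 2, 3, 4, 5
  i=6: 0, 0, 1, 1, 1, 2, 2, 2, 3, 4, 5, 6
  i=7: 0, 0, 1, 1, 1, 2, 3, 3, 4, 5, 6, 7
  i=8: 1, 1, 2, 2, 2, 3, 4, 4, 5, 6, 7, 8
  i=9: 1, 1, 2, 2, 2, 3, 4, 5, 6, 7, 8, 9
  i=10: 1, 1, 2, 2, 3, 4, 5, 6, 7, 8, 9, 10
  i=11: 1, 2, 3, 3, 4, 5, 6, 7, 8, 9, 10, 11
  i=12: 1, 2, 3, 4, 5, 6, 7, 8, 9, 10, 11, 12

hence w(1..12) = (3, 12, 11, 9, 10, 6, 7, 1, 8, 5, 2, 4).

ℓ(w)=48; the 8 essential cells (i,j,r):

[(2, 11, 1), (3, 10, 1), (5, 8, 1), (7, 2, 0), (7, 5, 1), (9, 5, 2), (10, 2, 1), (10, 4, 2)]


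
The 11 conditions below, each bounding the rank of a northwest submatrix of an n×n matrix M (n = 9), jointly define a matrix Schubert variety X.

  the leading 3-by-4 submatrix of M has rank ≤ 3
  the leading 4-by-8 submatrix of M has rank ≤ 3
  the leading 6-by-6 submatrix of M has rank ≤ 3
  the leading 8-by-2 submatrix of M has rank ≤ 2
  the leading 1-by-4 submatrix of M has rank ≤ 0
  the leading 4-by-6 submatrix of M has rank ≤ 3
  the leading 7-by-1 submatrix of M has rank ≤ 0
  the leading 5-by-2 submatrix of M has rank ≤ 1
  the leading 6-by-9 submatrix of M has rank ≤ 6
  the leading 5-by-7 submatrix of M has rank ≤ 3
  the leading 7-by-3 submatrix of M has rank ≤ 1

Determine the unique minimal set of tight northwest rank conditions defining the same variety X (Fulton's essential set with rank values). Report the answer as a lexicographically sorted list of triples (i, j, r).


Reconstructing r_w from the 11 given conditions:

  R[1]: 0  0  0  0  1  1  1  1  1
  R[2]: 0  1  1  1  2  2  2  2  2
  R[3]: 0  1  1  2  3  3  3  3  3
  R[4]: 0  1  1  2  3  3  3  3  4
  R[5]: 0  1  1  2  3  3  3  4  5
  R[6]: 0  1  1  2  3  3  4  5  6
  R[7]: 0  1  1  2  3  4  5  6  7
  R[8]: 1  2  2  3  4  5  6  7  8
  R[9]: 1  2  3  4  5  6  7  8  9

the unique w with this rank table is (5, 2, 4, 9, 8, 7, 6, 1, 3).

D(w) has 21 cells with 6 SE-corners; essential set:

[(1, 4, 0), (4, 8, 3), (5, 7, 3), (6, 6, 3), (7, 1, 0), (7, 3, 1)]


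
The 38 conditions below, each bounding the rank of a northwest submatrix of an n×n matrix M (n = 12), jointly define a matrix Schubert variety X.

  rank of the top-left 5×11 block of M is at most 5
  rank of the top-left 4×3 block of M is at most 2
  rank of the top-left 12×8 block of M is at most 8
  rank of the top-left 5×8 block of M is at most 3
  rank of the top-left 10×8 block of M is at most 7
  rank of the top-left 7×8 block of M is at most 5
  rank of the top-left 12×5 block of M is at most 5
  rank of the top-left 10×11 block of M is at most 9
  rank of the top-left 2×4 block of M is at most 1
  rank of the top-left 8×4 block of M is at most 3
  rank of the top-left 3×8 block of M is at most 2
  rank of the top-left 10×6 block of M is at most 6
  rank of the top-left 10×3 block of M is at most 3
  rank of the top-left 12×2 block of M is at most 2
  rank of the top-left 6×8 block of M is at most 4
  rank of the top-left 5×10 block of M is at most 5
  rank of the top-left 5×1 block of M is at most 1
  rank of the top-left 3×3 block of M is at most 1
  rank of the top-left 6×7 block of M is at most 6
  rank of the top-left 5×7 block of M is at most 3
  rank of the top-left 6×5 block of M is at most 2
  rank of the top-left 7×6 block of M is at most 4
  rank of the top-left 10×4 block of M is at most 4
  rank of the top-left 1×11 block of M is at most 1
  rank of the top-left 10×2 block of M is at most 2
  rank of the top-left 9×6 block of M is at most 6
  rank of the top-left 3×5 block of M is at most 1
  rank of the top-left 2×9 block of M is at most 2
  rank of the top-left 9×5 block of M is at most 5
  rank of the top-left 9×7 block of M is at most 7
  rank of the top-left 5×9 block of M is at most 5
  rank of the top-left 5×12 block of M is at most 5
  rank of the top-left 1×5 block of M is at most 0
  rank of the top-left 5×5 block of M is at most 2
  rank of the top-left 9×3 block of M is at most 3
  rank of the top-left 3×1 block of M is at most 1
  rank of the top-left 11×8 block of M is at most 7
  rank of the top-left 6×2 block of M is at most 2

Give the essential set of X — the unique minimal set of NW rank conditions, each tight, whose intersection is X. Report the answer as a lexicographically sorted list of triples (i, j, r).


Propagating the 38 rank bounds to every northwest block:

  row 1: 0  0  0  0  0  1  1  1  1  1  1  1
  row 2: 1  1  1  1  1  2  2  2  2  2  2  2
  row 3: 1  1  1  1  1  2  2  2  3  3  3  3
  row 4: 1  2  2  2  2  3  3  3  4  4  4  4
  row 5: 1  2  2  2  2  3  3  3  4  5  5  5
  row 6: 1  2  2  2  2  3  4  4  5  6  6  6
  row 7: 1  2  3  3  3  4  5  5  6  7  7  7
  row 8: 1  2  3  3  4  5  6  6  7  8  8  8
  row 9: 1  2  3  4  5  6  7  7  8  9  9  9
  row 10: 1  2  3  4  5  6  7  7  8  9  9  10
  row 11: 1  2  3  4  5  6  7  7  8  9  10  11
  row 12: 1  2  3  4  5  6  7  8  9  10  11  12

second differences of R give the permutation w = (6, 1, 9, 2, 10, 7, 3, 5, 4, 12, 11, 8).

8 SE-corners of the 23-cell Rothe diagram give Ess(w):

[(1, 5, 0), (3, 5, 1), (3, 8, 2), (5, 8, 3), (6, 5, 2), (8, 4, 3), (10, 11, 9), (11, 8, 7)]


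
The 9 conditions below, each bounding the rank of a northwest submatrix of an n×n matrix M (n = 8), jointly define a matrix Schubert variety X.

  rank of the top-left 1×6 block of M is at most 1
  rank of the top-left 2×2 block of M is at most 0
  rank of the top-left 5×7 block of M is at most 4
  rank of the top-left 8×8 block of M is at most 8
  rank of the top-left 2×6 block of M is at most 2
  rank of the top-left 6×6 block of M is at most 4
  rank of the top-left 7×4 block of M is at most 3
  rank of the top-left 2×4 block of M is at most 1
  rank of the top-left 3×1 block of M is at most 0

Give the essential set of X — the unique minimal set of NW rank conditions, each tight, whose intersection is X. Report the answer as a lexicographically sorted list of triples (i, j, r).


The tightest implied rank at each (i,j), from the 9 conditions:

  0 | 0 | 1 | 1 | 1 | 1 | 1 | 1
  0 | 0 | 1 | 1 | 2 | 2 | 2 | 2
  0 | 1 | 2 | 2 | 3 | 3 | 3 | 3
  1 | 2 | 3 | 3 | 4 | 4 | 4 | 4
  1 | 2 | 3 | 3 | 4 | 4 | 4 | 5
  1 | 2 | 3 | 3 | 4 | 4 | 5 | 6
  1 | 2 | 3 | 3 | 4 | 5 | 6 | 7
  1 | 2 | 3 | 4 | 5 | 6 | 7 | 8

second differences of R give the permutation w = (3, 5, 2, 1, 8, 7, 6, 4).

Rothe diagram D(w) (12 cells), 6 SE-corners (essential conditions):

[(2, 2, 0), (2, 4, 1), (3, 1, 0), (5, 7, 4), (6, 6, 4), (7, 4, 3)]


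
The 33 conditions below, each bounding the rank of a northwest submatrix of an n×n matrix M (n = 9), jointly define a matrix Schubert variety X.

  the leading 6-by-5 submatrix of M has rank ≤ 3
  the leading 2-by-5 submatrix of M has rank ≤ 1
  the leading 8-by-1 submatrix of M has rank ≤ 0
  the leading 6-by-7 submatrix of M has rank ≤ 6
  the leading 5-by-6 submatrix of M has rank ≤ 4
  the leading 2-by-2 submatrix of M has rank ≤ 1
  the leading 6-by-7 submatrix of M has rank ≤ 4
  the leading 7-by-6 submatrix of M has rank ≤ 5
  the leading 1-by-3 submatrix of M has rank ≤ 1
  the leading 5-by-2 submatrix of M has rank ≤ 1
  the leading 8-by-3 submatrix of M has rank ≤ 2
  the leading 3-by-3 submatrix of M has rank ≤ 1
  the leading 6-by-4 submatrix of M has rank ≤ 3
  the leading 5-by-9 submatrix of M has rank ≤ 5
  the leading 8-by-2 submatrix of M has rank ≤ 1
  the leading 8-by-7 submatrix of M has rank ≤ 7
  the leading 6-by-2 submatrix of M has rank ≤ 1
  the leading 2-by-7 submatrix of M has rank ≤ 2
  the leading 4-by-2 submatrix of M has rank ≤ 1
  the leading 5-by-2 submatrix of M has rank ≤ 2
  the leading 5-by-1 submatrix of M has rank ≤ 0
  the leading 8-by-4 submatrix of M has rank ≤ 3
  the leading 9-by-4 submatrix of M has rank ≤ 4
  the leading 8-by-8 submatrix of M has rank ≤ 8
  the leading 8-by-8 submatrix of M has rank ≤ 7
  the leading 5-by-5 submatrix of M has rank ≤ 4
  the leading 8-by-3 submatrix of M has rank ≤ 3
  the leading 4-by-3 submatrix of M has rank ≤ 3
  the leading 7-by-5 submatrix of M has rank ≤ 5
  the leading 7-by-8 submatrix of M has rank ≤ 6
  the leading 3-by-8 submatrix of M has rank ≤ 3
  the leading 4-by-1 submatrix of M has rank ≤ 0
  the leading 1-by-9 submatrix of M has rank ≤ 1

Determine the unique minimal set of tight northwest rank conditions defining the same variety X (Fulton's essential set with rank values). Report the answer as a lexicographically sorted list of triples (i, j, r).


The tightest implied rank at each (i,j), from the 33 conditions:

  0 | 1 | 1 | 1 | 1 | 1 | 1 | 1 | 1
  0 | 1 | 1 | 1 | 1 | 2 | 2 | 2 | 2
  0 | 1 | 1 | 2 | 2 | 3 | 3 | 3 | 3
  0 | 1 | 2 | 3 | 3 | 4 | 4 | 4 | 4
  0 | 1 | 2 | 3 | 3 | 4 | 4 | 5 | 5
  0 | 1 | 2 | 3 | 3 | 4 | 4 | 5 | 6
  0 | 1 | 2 | 3 | 4 | 5 | 5 | 6 | 7
  0 | 1 | 2 | 3 | 4 | 5 | 6 | 7 | 8
  1 | 2 | 3 | 4 | 5 | 6 | 7 | 8 | 9

the unique w with this rank table is (2, 6, 4, 3, 8, 9, 5, 7, 1).

D(w) has 16 cells with 5 SE-corners; essential set:

[(2, 5, 1), (3, 3, 1), (6, 5, 3), (6, 7, 4), (8, 1, 0)]


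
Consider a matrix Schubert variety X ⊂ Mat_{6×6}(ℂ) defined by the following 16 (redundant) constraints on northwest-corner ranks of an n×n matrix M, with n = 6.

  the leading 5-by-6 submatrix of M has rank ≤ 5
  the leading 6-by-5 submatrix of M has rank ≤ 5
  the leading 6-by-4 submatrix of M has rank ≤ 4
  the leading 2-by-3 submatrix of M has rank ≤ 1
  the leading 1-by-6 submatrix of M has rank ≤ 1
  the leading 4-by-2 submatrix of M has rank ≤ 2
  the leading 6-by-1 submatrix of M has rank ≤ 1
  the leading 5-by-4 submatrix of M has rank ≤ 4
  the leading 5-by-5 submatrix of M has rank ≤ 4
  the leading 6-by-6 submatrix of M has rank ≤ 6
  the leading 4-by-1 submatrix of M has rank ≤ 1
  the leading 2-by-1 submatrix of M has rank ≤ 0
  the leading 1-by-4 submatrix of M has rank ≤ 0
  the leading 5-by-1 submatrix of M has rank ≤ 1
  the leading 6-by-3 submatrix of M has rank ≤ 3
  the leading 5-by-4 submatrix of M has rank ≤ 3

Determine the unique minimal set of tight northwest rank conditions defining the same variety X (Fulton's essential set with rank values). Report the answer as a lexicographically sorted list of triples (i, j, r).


Propagating the 16 rank bounds to every northwest block:

  i=1: 0 | 0 | 0 | 0 | 1 | 1
  i=2: 0 | 1 | 1 | 1 | 2 | 2
  i=3: 1 | 2 | 2 | 2 | 3 | 3
  i=4: 1 | 2 | 3 | 3 | 4 | 4
  i=5: 1 | 2 | 3 | 3 | 4 | 5
  i=6: 1 | 2 | 3 | 4 | 5 | 6

giving w = (5, 2, 1, 3, 6, 4) via Δ²R.

Rothe diagram D(w) (6 cells), 3 SE-corners (essential conditions):

[(1, 4, 0), (2, 1, 0), (5, 4, 3)]


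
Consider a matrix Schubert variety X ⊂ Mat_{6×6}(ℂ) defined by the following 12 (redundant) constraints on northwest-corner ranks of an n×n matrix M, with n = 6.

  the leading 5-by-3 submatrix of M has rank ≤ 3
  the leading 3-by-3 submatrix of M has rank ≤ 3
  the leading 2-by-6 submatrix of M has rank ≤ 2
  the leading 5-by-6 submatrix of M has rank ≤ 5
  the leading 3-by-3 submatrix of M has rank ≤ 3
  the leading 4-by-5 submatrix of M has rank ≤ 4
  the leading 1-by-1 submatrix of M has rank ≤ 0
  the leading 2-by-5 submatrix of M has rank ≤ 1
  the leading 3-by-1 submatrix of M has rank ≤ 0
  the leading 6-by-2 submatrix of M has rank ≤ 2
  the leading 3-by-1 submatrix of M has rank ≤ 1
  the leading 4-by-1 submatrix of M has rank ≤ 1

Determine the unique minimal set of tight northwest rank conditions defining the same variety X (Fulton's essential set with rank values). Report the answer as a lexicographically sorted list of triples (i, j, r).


The tightest implied rank at each (i,j), from the 12 conditions:

  R[1]: 0 | 1 | 1 | 1 | 1 | 1
  R[2]: 0 | 1 | 1 | 1 | 1 | 2
  R[3]: 0 | 1 | 2 | 2 | 2 | 3
  R[4]: 1 | 2 | 3 | 3 | 3 | 4
  R[5]: 1 | 2 | 3 | 4 | 4 | 5
  R[6]: 1 | 2 | 3 | 4 | 5 | 6

so w = (2, 6, 3, 1, 4, 5).

Fulton essential set (2 of the 6 Rothe cells):

[(2, 5, 1), (3, 1, 0)]


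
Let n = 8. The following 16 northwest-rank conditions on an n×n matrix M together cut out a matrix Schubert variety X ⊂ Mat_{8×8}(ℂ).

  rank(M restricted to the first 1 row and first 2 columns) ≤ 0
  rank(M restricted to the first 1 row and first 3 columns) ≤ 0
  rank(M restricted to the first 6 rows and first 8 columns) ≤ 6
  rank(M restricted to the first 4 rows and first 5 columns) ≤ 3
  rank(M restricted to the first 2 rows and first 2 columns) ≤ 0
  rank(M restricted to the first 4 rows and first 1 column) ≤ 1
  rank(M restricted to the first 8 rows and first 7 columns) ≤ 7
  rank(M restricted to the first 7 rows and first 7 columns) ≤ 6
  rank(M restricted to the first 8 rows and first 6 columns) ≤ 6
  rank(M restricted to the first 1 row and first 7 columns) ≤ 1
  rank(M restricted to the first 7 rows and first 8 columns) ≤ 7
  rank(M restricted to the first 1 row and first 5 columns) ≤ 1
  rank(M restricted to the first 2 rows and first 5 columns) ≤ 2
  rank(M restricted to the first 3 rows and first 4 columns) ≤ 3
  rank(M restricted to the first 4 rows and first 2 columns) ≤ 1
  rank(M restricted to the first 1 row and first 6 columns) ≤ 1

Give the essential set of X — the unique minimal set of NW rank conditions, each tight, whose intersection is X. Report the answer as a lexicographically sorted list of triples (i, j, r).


Computing R[i][j] = min implied NW-rank bound (n=8, 16 conditions):

  R[1]: 0 0 0 1 1 1 1 1
  R[2]: 0 0 1 2 2 2 2 2
  R[3]: 1 1 2 3 3 3 3 3
  R[4]: 1 1 2 3 3 4 4 4
  R[5]: 1 2 3 4 4 5 5 5
  R[6]: 1 2 3 4 5 6 6 6
  R[7]: 1 2 3 4 5 6 6 7
  R[8]: 1 2 3 4 5 6 7 8

second differences of R give the permutation w = (4, 3, 1, 6, 2, 5, 8, 7).

D(w) has 8 cells with 5 SE-corners; essential set:

[(1, 3, 0), (2, 2, 0), (4, 2, 1), (4, 5, 3), (7, 7, 6)]


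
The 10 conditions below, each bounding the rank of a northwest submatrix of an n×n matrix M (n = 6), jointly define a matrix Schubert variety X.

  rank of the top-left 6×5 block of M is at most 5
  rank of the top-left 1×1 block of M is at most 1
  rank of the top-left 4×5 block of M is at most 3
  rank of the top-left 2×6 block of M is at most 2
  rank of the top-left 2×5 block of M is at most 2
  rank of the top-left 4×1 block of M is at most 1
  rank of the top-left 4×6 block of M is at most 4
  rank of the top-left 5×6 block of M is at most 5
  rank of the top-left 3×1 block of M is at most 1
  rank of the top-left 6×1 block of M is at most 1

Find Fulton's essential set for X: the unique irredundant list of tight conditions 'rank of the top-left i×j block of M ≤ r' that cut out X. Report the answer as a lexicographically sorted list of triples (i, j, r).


Propagating the 10 rank bounds to every northwest block:

  i=1: 1 | 1 | 1 | 1 | 1 | 1
  i=2: 1 | 2 | 2 | 2 | 2 | 2
  i=3: 1 | 2 | 3 | 3 | 3 | 3
  i=4: 1 | 2 | 3 | 3 | 3 | 4
  i=5: 1 | 2 | 3 | 4 | 4 | 5
  i=6: 1 | 2 | 3 | 4 | 5 | 6

so w = (1, 2, 3, 6, 4, 5).

Fulton essential set (1 of the 2 Rothe cells):

[(4, 5, 3)]


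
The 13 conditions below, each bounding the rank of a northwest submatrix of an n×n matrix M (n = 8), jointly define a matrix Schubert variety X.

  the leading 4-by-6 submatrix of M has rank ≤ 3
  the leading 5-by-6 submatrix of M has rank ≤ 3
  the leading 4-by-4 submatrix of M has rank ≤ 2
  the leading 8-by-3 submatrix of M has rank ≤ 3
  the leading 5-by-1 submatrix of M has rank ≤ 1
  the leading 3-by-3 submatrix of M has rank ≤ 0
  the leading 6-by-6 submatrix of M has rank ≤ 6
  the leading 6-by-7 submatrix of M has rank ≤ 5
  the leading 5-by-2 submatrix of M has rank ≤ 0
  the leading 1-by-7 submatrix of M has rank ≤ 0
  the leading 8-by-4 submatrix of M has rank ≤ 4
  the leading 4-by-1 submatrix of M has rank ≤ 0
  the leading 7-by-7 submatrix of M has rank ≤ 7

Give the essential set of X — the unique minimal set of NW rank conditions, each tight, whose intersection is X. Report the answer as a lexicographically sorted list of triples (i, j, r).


Reconstructing r_w from the 13 given conditions:

  0  0  0  0  0  0  0  1
  0  0  0  1  1  1  1  2
  0  0  0  1  2  2  2  3
  0  0  1  2  3  3  3  4
  0  0  1  2  3  3  4  5
  1  1  2  3  4  4  5  6
  1  2  3  4  5  5  6  7
  1  2  3  4  5  6  7  8

giving w = (8, 4, 5, 3, 7, 1, 2, 6) via Δ²R.

|D(w)|=18, |Ess(w)|=4:

[(1, 7, 0), (3, 3, 0), (5, 2, 0), (5, 6, 3)]


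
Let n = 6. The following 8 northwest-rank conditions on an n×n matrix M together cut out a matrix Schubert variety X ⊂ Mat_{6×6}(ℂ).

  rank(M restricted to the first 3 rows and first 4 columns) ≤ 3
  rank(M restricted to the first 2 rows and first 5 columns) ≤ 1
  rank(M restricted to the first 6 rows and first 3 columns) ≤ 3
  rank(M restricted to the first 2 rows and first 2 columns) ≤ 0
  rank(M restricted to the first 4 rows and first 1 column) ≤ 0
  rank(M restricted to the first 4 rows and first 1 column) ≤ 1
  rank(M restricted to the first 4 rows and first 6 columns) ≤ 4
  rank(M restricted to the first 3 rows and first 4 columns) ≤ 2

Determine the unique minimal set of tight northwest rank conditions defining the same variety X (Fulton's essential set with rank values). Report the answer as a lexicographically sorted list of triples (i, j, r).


Recovering R(i,j) via the rank-extension bound from the 8 conditions:

  row 1: 0  0  1  1  1  1
  row 2: 0  0  1  1  1  2
  row 3: 0  1  2  2  2  3
  row 4: 0  1  2  3  3  4
  row 5: 1  2  3  4  4  5
  row 6: 1  2  3  4  5  6

reading off 1-entries of Δ²R: w = (3, 6, 2, 4, 1, 5).

Fulton essential set (3 of the 8 Rothe cells):

[(2, 2, 0), (2, 5, 1), (4, 1, 0)]


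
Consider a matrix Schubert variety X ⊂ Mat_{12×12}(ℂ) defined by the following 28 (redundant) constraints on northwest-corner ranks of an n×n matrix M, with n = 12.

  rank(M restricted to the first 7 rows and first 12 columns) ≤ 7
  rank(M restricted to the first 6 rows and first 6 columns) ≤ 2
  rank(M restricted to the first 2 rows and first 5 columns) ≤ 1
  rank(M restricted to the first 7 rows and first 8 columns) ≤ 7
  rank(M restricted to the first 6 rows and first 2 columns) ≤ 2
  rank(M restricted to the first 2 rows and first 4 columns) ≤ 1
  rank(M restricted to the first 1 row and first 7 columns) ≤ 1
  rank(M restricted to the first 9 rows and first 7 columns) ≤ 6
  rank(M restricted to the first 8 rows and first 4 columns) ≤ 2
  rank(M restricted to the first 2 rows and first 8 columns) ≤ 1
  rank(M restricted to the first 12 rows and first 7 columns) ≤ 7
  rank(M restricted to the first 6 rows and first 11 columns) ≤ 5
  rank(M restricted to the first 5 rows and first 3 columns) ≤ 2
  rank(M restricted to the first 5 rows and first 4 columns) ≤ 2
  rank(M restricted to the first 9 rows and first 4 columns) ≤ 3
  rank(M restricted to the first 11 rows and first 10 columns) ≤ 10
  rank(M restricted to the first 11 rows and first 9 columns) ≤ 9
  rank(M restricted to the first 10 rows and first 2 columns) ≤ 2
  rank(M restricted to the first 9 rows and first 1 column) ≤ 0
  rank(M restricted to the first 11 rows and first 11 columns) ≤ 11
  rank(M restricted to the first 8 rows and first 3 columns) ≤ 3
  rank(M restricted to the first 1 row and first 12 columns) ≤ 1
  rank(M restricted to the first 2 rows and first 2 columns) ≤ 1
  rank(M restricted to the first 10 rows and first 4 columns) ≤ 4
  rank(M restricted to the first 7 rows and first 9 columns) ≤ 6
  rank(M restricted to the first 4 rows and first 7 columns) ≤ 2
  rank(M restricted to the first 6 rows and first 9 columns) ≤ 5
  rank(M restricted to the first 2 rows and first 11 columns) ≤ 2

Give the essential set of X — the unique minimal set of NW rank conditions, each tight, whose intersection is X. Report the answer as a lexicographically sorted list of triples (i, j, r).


Recovering R(i,j) via the rank-extension bound from the 28 conditions:

  R[1]: 0 | 1 | 1 | 1 | 1 | 1 | 1 | 1 | 1 | 1 | 1 | 1
  R[2]: 0 | 1 | 1 | 1 | 1 | 1 | 1 | 1 | 2 | 2 | 2 | 2
  R[3]: 0 | 1 | 2 | 2 | 2 | 2 | 2 | 2 | 3 | 3 | 3 | 3
  R[4]: 0 | 1 | 2 | 2 | 2 | 2 | 2 | 3 | 4 | 4 | 4 | 4
  R[5]: 0 | 1 | 2 | 2 | 2 | 2 | 3 | 4 | 5 | 5 | 5 | 5
  R[6]: 0 | 1 | 2 | 2 | 2 | 2 | 3 | 4 | 5 | 5 | 5 | 6
  R[7]: 0 | 1 | 2 | 2 | 3 | 3 | 4 | 5 | 6 | 6 | 6 | 7
  R[8]: 0 | 1 | 2 | 2 | 3 | 4 | 5 | 6 | 7 | 7 | 7 | 8
  R[9]: 0 | 1 | 2 | 3 | 4 | 5 | 6 | 7 | 8 | 8 | 8 | 9
  R[10]: 1 | 2 | 3 | 4 | 5 | 6 | 7 | 8 | 9 | 9 | 9 | 10
  R[11]: 1 | 2 | 3 | 4 | 5 | 6 | 7 | 8 | 9 | 10 | 10 | 11
  R[12]: 1 | 2 | 3 | 4 | 5 | 6 | 7 | 8 | 9 | 10 | 11 | 12

second differences of R give the permutation w = (2, 9, 3, 8, 7, 12, 5, 6, 4, 1, 10, 11).

6 SE-corners of the 29-cell Rothe diagram give Ess(w):

[(2, 8, 1), (4, 7, 2), (6, 6, 2), (6, 11, 5), (8, 4, 2), (9, 1, 0)]
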